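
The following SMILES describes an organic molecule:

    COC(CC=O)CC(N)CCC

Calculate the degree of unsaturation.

1

Degree of unsaturation = (number of rings) + (number of π bonds).
Ring closures in the SMILES: 0.
π bonds: 1 double bond (each 1 DoU) → 1 DoU from unsaturation.
Total DoU = 0 + 1 = 1.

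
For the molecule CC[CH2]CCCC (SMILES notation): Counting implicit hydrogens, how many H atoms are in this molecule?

16

Walk through each heavy atom and fill implicit hydrogens from standard valence (C 4, N 3, O 2, S 2, halogen 1):
  atom 1: C, bond orders sum to 1 (valence 4) → 3 H
  atom 2: C, bond orders sum to 2 (valence 4) → 2 H
  atom 3: C with explicit H count 2
  atom 4: C, bond orders sum to 2 (valence 4) → 2 H
  atom 5: C, bond orders sum to 2 (valence 4) → 2 H
  atom 6: C, bond orders sum to 2 (valence 4) → 2 H
  atom 7: C, bond orders sum to 1 (valence 4) → 3 H
Total hydrogens: 16.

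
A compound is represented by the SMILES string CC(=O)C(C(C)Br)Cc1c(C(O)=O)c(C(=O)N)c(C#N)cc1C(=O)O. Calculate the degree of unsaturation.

Molecular formula: C16H15BrN2O6.
DoU = (2C + 2 + N − H − X) / 2, where X is the halogen count and O/S are ignored.
    = (2·16 + 2 + 2 − 15 − 1) / 2 = 20 / 2 = 10.

10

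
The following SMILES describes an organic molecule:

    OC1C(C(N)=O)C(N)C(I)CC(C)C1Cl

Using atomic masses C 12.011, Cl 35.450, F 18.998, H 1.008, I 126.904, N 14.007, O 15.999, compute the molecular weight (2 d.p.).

First, the molecular formula is C9H16ClIN2O2 (counting implicit H from valence).
  C: 9 × 12.011 = 108.099
  Cl: 1 × 35.450 = 35.450
  H: 16 × 1.008 = 16.128
  I: 1 × 126.904 = 126.904
  N: 2 × 14.007 = 28.014
  O: 2 × 15.999 = 31.998
Sum: 9×12.011 + 1×35.450 + 16×1.008 + 1×126.904 + 2×14.007 + 2×15.999 = 346.593 → 346.59 g/mol.

346.59 g/mol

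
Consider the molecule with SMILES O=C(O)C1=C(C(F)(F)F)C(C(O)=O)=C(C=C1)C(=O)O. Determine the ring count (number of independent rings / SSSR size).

1

In SMILES, each pair of matching ring-closure digits denotes one ring-closing bond; the number of such bonds equals the number of independent rings.
Ring-closure bonds here: 1.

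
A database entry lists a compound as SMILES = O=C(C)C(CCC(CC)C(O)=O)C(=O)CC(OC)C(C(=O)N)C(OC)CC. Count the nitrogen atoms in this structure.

1

Scan the SMILES for N atoms (remember two-letter symbols like Cl and Br are single atoms).
Nitrogen count: 1.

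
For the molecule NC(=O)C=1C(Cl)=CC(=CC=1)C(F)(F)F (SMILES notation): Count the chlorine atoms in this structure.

1

Scan the SMILES for Cl atoms (remember two-letter symbols like Cl and Br are single atoms).
Chlorine count: 1.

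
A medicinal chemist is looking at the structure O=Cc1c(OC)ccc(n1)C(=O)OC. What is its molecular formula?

Walk through each heavy atom and fill implicit hydrogens from standard valence (C 4, N 3, O 2, S 2, halogen 1); for lowercase aromatic atoms, an aromatic c carries 1 H when it has two neighbours and 0 H with three, and aromatic n carries 0 H:
  atom 1: O, bond orders sum to 2 (valence 2) → 0 H
  atom 2: C, bond orders sum to 3 (valence 4) → 1 H
  atom 3: aromatic c, 3 neighbours → 0 H
  atom 4: aromatic c, 3 neighbours → 0 H
  atom 5: O, bond orders sum to 2 (valence 2) → 0 H
  atom 6: C, bond orders sum to 1 (valence 4) → 3 H
  atom 7: aromatic c, 2 neighbours → 1 H
  atom 8: aromatic c, 2 neighbours → 1 H
  atom 9: aromatic c, 3 neighbours → 0 H
  atom 10: aromatic n, 2 neighbours → 0 H
  atom 11: C, bond orders sum to 4 (valence 4) → 0 H
  atom 12: O, bond orders sum to 2 (valence 2) → 0 H
  atom 13: O, bond orders sum to 2 (valence 2) → 0 H
  atom 14: C, bond orders sum to 1 (valence 4) → 3 H
Totals → C:9, H:9, N:1, O:4.

C9H9NO4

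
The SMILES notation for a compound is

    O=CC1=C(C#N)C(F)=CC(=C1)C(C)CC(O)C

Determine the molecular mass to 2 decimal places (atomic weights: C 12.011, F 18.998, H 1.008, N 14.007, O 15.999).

235.26 g/mol

First, the molecular formula is C13H14FNO2 (counting implicit H from valence).
  C: 13 × 12.011 = 156.143
  F: 1 × 18.998 = 18.998
  H: 14 × 1.008 = 14.112
  N: 1 × 14.007 = 14.007
  O: 2 × 15.999 = 31.998
Sum: 13×12.011 + 1×18.998 + 14×1.008 + 1×14.007 + 2×15.999 = 235.258 → 235.26 g/mol.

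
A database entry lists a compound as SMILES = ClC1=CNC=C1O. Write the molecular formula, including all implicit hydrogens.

C4H4ClNO

Walk through each heavy atom and fill implicit hydrogens from standard valence (C 4, N 3, O 2, S 2, halogen 1):
  atom 1: Cl (halogen, monovalent) → 0 H
  atom 2: C, bond orders sum to 4 (valence 4) → 0 H
  atom 3: C, bond orders sum to 3 (valence 4) → 1 H
  atom 4: N, bond orders sum to 2 (valence 3) → 1 H
  atom 5: C, bond orders sum to 3 (valence 4) → 1 H
  atom 6: C, bond orders sum to 4 (valence 4) → 0 H
  atom 7: O, bond orders sum to 1 (valence 2) → 1 H
Totals → C:4, H:4, Cl:1, N:1, O:1.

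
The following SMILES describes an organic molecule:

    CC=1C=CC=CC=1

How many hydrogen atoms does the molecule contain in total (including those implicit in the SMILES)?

8

Walk through each heavy atom and fill implicit hydrogens from standard valence (C 4, N 3, O 2, S 2, halogen 1):
  atom 1: C, bond orders sum to 1 (valence 4) → 3 H
  atom 2: C, bond orders sum to 4 (valence 4) → 0 H
  atom 3: C, bond orders sum to 3 (valence 4) → 1 H
  atom 4: C, bond orders sum to 3 (valence 4) → 1 H
  atom 5: C, bond orders sum to 3 (valence 4) → 1 H
  atom 6: C, bond orders sum to 3 (valence 4) → 1 H
  atom 7: C, bond orders sum to 3 (valence 4) → 1 H
Total hydrogens: 8.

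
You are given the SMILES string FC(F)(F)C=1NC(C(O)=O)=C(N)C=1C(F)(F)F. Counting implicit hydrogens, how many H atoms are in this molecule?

4

Walk through each heavy atom and fill implicit hydrogens from standard valence (C 4, N 3, O 2, S 2, halogen 1):
  atom 1: F (halogen, monovalent) → 0 H
  atom 2: C, bond orders sum to 4 (valence 4) → 0 H
  atom 3: F (halogen, monovalent) → 0 H
  atom 4: F (halogen, monovalent) → 0 H
  atom 5: C, bond orders sum to 4 (valence 4) → 0 H
  atom 6: N, bond orders sum to 2 (valence 3) → 1 H
  atom 7: C, bond orders sum to 4 (valence 4) → 0 H
  atom 8: C, bond orders sum to 4 (valence 4) → 0 H
  atom 9: O, bond orders sum to 1 (valence 2) → 1 H
  atom 10: O, bond orders sum to 2 (valence 2) → 0 H
  atom 11: C, bond orders sum to 4 (valence 4) → 0 H
  atom 12: N, bond orders sum to 1 (valence 3) → 2 H
  atom 13: C, bond orders sum to 4 (valence 4) → 0 H
  atom 14: C, bond orders sum to 4 (valence 4) → 0 H
  atom 15: F (halogen, monovalent) → 0 H
  atom 16: F (halogen, monovalent) → 0 H
  atom 17: F (halogen, monovalent) → 0 H
Total hydrogens: 4.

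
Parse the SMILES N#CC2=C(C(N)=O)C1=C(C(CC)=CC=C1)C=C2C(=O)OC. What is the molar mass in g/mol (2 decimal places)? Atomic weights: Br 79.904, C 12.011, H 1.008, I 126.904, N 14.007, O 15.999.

282.30 g/mol

First, the molecular formula is C16H14N2O3 (counting implicit H from valence).
  C: 16 × 12.011 = 192.176
  H: 14 × 1.008 = 14.112
  N: 2 × 14.007 = 28.014
  O: 3 × 15.999 = 47.997
Sum: 16×12.011 + 14×1.008 + 2×14.007 + 3×15.999 = 282.299 → 282.30 g/mol.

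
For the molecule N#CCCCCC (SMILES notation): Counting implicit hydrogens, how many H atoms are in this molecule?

11

Walk through each heavy atom and fill implicit hydrogens from standard valence (C 4, N 3, O 2, S 2, halogen 1):
  atom 1: N, bond orders sum to 3 (valence 3) → 0 H
  atom 2: C, bond orders sum to 4 (valence 4) → 0 H
  atom 3: C, bond orders sum to 2 (valence 4) → 2 H
  atom 4: C, bond orders sum to 2 (valence 4) → 2 H
  atom 5: C, bond orders sum to 2 (valence 4) → 2 H
  atom 6: C, bond orders sum to 2 (valence 4) → 2 H
  atom 7: C, bond orders sum to 1 (valence 4) → 3 H
Total hydrogens: 11.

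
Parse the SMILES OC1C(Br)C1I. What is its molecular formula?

C3H4BrIO

Walk through each heavy atom and fill implicit hydrogens from standard valence (C 4, N 3, O 2, S 2, halogen 1):
  atom 1: O, bond orders sum to 1 (valence 2) → 1 H
  atom 2: C, bond orders sum to 3 (valence 4) → 1 H
  atom 3: C, bond orders sum to 3 (valence 4) → 1 H
  atom 4: Br (halogen, monovalent) → 0 H
  atom 5: C, bond orders sum to 3 (valence 4) → 1 H
  atom 6: I (halogen, monovalent) → 0 H
Totals → C:3, H:4, Br:1, I:1, O:1.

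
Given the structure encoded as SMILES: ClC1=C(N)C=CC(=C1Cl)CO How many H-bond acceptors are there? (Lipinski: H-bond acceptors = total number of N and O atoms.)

2

N atoms: 1; O atoms: 1.
Lipinski HBA = 1 + 1 = 2.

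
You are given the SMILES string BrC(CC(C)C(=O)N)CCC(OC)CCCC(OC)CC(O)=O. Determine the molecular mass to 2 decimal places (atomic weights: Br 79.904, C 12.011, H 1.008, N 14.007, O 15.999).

396.32 g/mol

First, the molecular formula is C16H30BrNO5 (counting implicit H from valence).
  Br: 1 × 79.904 = 79.904
  C: 16 × 12.011 = 192.176
  H: 30 × 1.008 = 30.240
  N: 1 × 14.007 = 14.007
  O: 5 × 15.999 = 79.995
Sum: 1×79.904 + 16×12.011 + 30×1.008 + 1×14.007 + 5×15.999 = 396.322 → 396.32 g/mol.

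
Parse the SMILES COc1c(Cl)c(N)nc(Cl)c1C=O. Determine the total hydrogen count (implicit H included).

Walk through each heavy atom and fill implicit hydrogens from standard valence (C 4, N 3, O 2, S 2, halogen 1); for lowercase aromatic atoms, an aromatic c carries 1 H when it has two neighbours and 0 H with three, and aromatic n carries 0 H:
  atom 1: C, bond orders sum to 1 (valence 4) → 3 H
  atom 2: O, bond orders sum to 2 (valence 2) → 0 H
  atom 3: aromatic c, 3 neighbours → 0 H
  atom 4: aromatic c, 3 neighbours → 0 H
  atom 5: Cl (halogen, monovalent) → 0 H
  atom 6: aromatic c, 3 neighbours → 0 H
  atom 7: N, bond orders sum to 1 (valence 3) → 2 H
  atom 8: aromatic n, 2 neighbours → 0 H
  atom 9: aromatic c, 3 neighbours → 0 H
  atom 10: Cl (halogen, monovalent) → 0 H
  atom 11: aromatic c, 3 neighbours → 0 H
  atom 12: C, bond orders sum to 3 (valence 4) → 1 H
  atom 13: O, bond orders sum to 2 (valence 2) → 0 H
Total hydrogens: 6.

6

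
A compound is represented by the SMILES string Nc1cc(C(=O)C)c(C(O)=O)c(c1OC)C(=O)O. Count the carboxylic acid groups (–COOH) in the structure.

2

The carboxylic acid motif appears at heavy-atom positions 9, 16 in the SMILES.
Other groups present: 1 ether, 1 ketone, 1 primary amine.
Carboxylic acid count: 2.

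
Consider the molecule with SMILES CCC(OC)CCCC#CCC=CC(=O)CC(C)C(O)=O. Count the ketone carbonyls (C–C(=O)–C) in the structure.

The ketone motif appears at heavy-atom position 14 in the SMILES.
Other groups present: 1 alkene, 1 alkyne, 1 carboxylic acid, 1 ether.
Ketone count: 1.

1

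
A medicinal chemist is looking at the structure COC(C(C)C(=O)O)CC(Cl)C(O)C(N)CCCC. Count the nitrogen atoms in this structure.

Scan the SMILES for N atoms (remember two-letter symbols like Cl and Br are single atoms).
Nitrogen count: 1.

1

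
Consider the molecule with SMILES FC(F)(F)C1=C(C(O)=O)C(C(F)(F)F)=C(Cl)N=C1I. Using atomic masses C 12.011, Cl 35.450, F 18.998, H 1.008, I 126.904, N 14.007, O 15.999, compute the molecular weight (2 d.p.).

First, the molecular formula is C8HClF6INO2 (counting implicit H from valence).
  C: 8 × 12.011 = 96.088
  Cl: 1 × 35.450 = 35.450
  F: 6 × 18.998 = 113.988
  H: 1 × 1.008 = 1.008
  I: 1 × 126.904 = 126.904
  N: 1 × 14.007 = 14.007
  O: 2 × 15.999 = 31.998
Sum: 8×12.011 + 1×35.450 + 6×18.998 + 1×1.008 + 1×126.904 + 1×14.007 + 2×15.999 = 419.443 → 419.44 g/mol.

419.44 g/mol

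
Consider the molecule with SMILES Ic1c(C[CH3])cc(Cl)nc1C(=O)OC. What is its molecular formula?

Walk through each heavy atom and fill implicit hydrogens from standard valence (C 4, N 3, O 2, S 2, halogen 1); for lowercase aromatic atoms, an aromatic c carries 1 H when it has two neighbours and 0 H with three, and aromatic n carries 0 H:
  atom 1: I (halogen, monovalent) → 0 H
  atom 2: aromatic c, 3 neighbours → 0 H
  atom 3: aromatic c, 3 neighbours → 0 H
  atom 4: C, bond orders sum to 2 (valence 4) → 2 H
  atom 5: C with explicit H count 3
  atom 6: aromatic c, 2 neighbours → 1 H
  atom 7: aromatic c, 3 neighbours → 0 H
  atom 8: Cl (halogen, monovalent) → 0 H
  atom 9: aromatic n, 2 neighbours → 0 H
  atom 10: aromatic c, 3 neighbours → 0 H
  atom 11: C, bond orders sum to 4 (valence 4) → 0 H
  atom 12: O, bond orders sum to 2 (valence 2) → 0 H
  atom 13: O, bond orders sum to 2 (valence 2) → 0 H
  atom 14: C, bond orders sum to 1 (valence 4) → 3 H
Totals → C:9, H:9, Cl:1, I:1, N:1, O:2.
In Hill order: C9H9ClINO2.

C9H9ClINO2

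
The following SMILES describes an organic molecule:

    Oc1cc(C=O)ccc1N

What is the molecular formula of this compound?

C7H7NO2

Walk through each heavy atom and fill implicit hydrogens from standard valence (C 4, N 3, O 2, S 2, halogen 1); for lowercase aromatic atoms, an aromatic c carries 1 H when it has two neighbours and 0 H with three, and aromatic n carries 0 H:
  atom 1: O, bond orders sum to 1 (valence 2) → 1 H
  atom 2: aromatic c, 3 neighbours → 0 H
  atom 3: aromatic c, 2 neighbours → 1 H
  atom 4: aromatic c, 3 neighbours → 0 H
  atom 5: C, bond orders sum to 3 (valence 4) → 1 H
  atom 6: O, bond orders sum to 2 (valence 2) → 0 H
  atom 7: aromatic c, 2 neighbours → 1 H
  atom 8: aromatic c, 2 neighbours → 1 H
  atom 9: aromatic c, 3 neighbours → 0 H
  atom 10: N, bond orders sum to 1 (valence 3) → 2 H
Totals → C:7, H:7, N:1, O:2.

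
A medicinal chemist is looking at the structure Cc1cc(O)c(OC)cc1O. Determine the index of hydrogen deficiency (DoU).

Molecular formula: C8H10O3.
DoU = (2C + 2 + N − H − X) / 2, where X is the halogen count and O/S are ignored.
    = (2·8 + 2 + 0 − 10 − 0) / 2 = 8 / 2 = 4.

4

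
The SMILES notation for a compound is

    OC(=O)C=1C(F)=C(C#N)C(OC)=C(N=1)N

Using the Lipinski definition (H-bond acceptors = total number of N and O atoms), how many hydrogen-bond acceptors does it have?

N atoms: 3; O atoms: 3.
Lipinski HBA = 3 + 3 = 6.

6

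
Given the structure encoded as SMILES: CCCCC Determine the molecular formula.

C5H12

Walk through each heavy atom and fill implicit hydrogens from standard valence (C 4, N 3, O 2, S 2, halogen 1):
  atom 1: C, bond orders sum to 1 (valence 4) → 3 H
  atom 2: C, bond orders sum to 2 (valence 4) → 2 H
  atom 3: C, bond orders sum to 2 (valence 4) → 2 H
  atom 4: C, bond orders sum to 2 (valence 4) → 2 H
  atom 5: C, bond orders sum to 1 (valence 4) → 3 H
Totals → C:5, H:12.
In Hill order: C5H12.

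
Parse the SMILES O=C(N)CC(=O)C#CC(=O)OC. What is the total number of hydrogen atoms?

7

Walk through each heavy atom and fill implicit hydrogens from standard valence (C 4, N 3, O 2, S 2, halogen 1):
  atom 1: O, bond orders sum to 2 (valence 2) → 0 H
  atom 2: C, bond orders sum to 4 (valence 4) → 0 H
  atom 3: N, bond orders sum to 1 (valence 3) → 2 H
  atom 4: C, bond orders sum to 2 (valence 4) → 2 H
  atom 5: C, bond orders sum to 4 (valence 4) → 0 H
  atom 6: O, bond orders sum to 2 (valence 2) → 0 H
  atom 7: C, bond orders sum to 4 (valence 4) → 0 H
  atom 8: C, bond orders sum to 4 (valence 4) → 0 H
  atom 9: C, bond orders sum to 4 (valence 4) → 0 H
  atom 10: O, bond orders sum to 2 (valence 2) → 0 H
  atom 11: O, bond orders sum to 2 (valence 2) → 0 H
  atom 12: C, bond orders sum to 1 (valence 4) → 3 H
Total hydrogens: 7.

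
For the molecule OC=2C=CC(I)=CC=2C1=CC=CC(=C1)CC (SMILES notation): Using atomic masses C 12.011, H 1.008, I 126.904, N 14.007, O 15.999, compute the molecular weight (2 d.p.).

324.16 g/mol

First, the molecular formula is C14H13IO (counting implicit H from valence).
  C: 14 × 12.011 = 168.154
  H: 13 × 1.008 = 13.104
  I: 1 × 126.904 = 126.904
  O: 1 × 15.999 = 15.999
Sum: 14×12.011 + 13×1.008 + 1×126.904 + 1×15.999 = 324.161 → 324.16 g/mol.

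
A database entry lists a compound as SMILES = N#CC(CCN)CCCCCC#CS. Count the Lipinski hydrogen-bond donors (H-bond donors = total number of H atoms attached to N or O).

2

Donors: find every N or O and count the H atoms it carries.
  atom 1 (N): bond orders sum to 3 → 0 H
  atom 6 (N): bond orders sum to 1 → 2 H
Lipinski HBD = 2.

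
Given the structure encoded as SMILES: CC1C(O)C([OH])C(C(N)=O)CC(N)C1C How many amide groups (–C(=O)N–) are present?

1

The amide motif appears at heavy-atom position 8 in the SMILES.
Other groups present: 2 hydroxyl, 1 primary amine.
Amide count: 1.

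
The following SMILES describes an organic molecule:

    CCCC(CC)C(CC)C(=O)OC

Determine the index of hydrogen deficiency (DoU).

Molecular formula: C11H22O2.
DoU = (2C + 2 + N − H − X) / 2, where X is the halogen count and O/S are ignored.
    = (2·11 + 2 + 0 − 22 − 0) / 2 = 2 / 2 = 1.

1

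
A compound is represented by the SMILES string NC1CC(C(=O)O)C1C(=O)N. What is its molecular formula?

Walk through each heavy atom and fill implicit hydrogens from standard valence (C 4, N 3, O 2, S 2, halogen 1):
  atom 1: N, bond orders sum to 1 (valence 3) → 2 H
  atom 2: C, bond orders sum to 3 (valence 4) → 1 H
  atom 3: C, bond orders sum to 2 (valence 4) → 2 H
  atom 4: C, bond orders sum to 3 (valence 4) → 1 H
  atom 5: C, bond orders sum to 4 (valence 4) → 0 H
  atom 6: O, bond orders sum to 2 (valence 2) → 0 H
  atom 7: O, bond orders sum to 1 (valence 2) → 1 H
  atom 8: C, bond orders sum to 3 (valence 4) → 1 H
  atom 9: C, bond orders sum to 4 (valence 4) → 0 H
  atom 10: O, bond orders sum to 2 (valence 2) → 0 H
  atom 11: N, bond orders sum to 1 (valence 3) → 2 H
Totals → C:6, H:10, N:2, O:3.
In Hill order: C6H10N2O3.

C6H10N2O3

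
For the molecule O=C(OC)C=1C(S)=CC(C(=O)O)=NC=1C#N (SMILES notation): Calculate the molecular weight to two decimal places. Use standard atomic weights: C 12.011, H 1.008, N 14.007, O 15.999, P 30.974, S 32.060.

First, the molecular formula is C9H6N2O4S (counting implicit H from valence).
  C: 9 × 12.011 = 108.099
  H: 6 × 1.008 = 6.048
  N: 2 × 14.007 = 28.014
  O: 4 × 15.999 = 63.996
  S: 1 × 32.060 = 32.060
Sum: 9×12.011 + 6×1.008 + 2×14.007 + 4×15.999 + 1×32.060 = 238.217 → 238.22 g/mol.

238.22 g/mol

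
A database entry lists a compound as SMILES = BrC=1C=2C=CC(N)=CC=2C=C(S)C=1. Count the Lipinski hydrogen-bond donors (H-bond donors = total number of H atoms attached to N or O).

Donors: find every N or O and count the H atoms it carries.
  atom 7 (N): bond orders sum to 1 → 2 H
Lipinski HBD = 2.

2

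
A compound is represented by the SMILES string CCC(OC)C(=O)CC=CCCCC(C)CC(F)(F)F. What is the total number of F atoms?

Scan the SMILES for F atoms (remember two-letter symbols like Cl and Br are single atoms).
Fluorine count: 3.

3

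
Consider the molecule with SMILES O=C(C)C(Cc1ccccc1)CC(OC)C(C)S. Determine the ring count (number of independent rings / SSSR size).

In SMILES, each pair of matching ring-closure digits denotes one ring-closing bond; the number of such bonds equals the number of independent rings.
Ring-closure bonds here: 1.

1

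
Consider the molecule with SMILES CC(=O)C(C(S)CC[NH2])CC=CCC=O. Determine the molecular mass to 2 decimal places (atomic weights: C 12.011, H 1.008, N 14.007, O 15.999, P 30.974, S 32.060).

229.34 g/mol

First, the molecular formula is C11H19NO2S (counting implicit H from valence).
  C: 11 × 12.011 = 132.121
  H: 19 × 1.008 = 19.152
  N: 1 × 14.007 = 14.007
  O: 2 × 15.999 = 31.998
  S: 1 × 32.060 = 32.060
Sum: 11×12.011 + 19×1.008 + 1×14.007 + 2×15.999 + 1×32.060 = 229.338 → 229.34 g/mol.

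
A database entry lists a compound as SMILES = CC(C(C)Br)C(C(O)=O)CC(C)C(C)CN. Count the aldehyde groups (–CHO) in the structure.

Scan the SMILES for the aldehyde motif — none present.
Groups that are present: 1 carboxylic acid, 1 primary amine.

0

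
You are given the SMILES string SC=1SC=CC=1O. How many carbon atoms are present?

4

Count every carbon token in the SMILES (each C, including those in ring-closure positions and inside branches).
Carbon count: 4.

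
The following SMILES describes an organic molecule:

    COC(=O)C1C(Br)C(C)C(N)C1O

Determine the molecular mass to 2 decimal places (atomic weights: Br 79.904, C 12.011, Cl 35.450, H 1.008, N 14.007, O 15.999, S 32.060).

First, the molecular formula is C8H14BrNO3 (counting implicit H from valence).
  Br: 1 × 79.904 = 79.904
  C: 8 × 12.011 = 96.088
  H: 14 × 1.008 = 14.112
  N: 1 × 14.007 = 14.007
  O: 3 × 15.999 = 47.997
Sum: 1×79.904 + 8×12.011 + 14×1.008 + 1×14.007 + 3×15.999 = 252.108 → 252.11 g/mol.

252.11 g/mol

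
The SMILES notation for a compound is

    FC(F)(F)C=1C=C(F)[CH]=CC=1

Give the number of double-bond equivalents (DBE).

4

Molecular formula: C7H4F4.
DoU = (2C + 2 + N − H − X) / 2, where X is the halogen count and O/S are ignored.
    = (2·7 + 2 + 0 − 4 − 4) / 2 = 8 / 2 = 4.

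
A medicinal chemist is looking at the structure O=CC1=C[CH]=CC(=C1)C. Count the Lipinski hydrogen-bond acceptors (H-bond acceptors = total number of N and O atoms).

1

N atoms: 0; O atoms: 1.
Lipinski HBA = 0 + 1 = 1.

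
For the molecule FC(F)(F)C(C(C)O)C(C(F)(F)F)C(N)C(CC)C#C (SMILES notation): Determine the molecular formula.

Walk through each heavy atom and fill implicit hydrogens from standard valence (C 4, N 3, O 2, S 2, halogen 1):
  atom 1: F (halogen, monovalent) → 0 H
  atom 2: C, bond orders sum to 4 (valence 4) → 0 H
  atom 3: F (halogen, monovalent) → 0 H
  atom 4: F (halogen, monovalent) → 0 H
  atom 5: C, bond orders sum to 3 (valence 4) → 1 H
  atom 6: C, bond orders sum to 3 (valence 4) → 1 H
  atom 7: C, bond orders sum to 1 (valence 4) → 3 H
  atom 8: O, bond orders sum to 1 (valence 2) → 1 H
  atom 9: C, bond orders sum to 3 (valence 4) → 1 H
  atom 10: C, bond orders sum to 4 (valence 4) → 0 H
  atom 11: F (halogen, monovalent) → 0 H
  atom 12: F (halogen, monovalent) → 0 H
  atom 13: F (halogen, monovalent) → 0 H
  atom 14: C, bond orders sum to 3 (valence 4) → 1 H
  atom 15: N, bond orders sum to 1 (valence 3) → 2 H
  atom 16: C, bond orders sum to 3 (valence 4) → 1 H
  atom 17: C, bond orders sum to 2 (valence 4) → 2 H
  atom 18: C, bond orders sum to 1 (valence 4) → 3 H
  atom 19: C, bond orders sum to 4 (valence 4) → 0 H
  atom 20: C, bond orders sum to 3 (valence 4) → 1 H
Totals → C:12, H:17, F:6, N:1, O:1.
In Hill order: C12H17F6NO.

C12H17F6NO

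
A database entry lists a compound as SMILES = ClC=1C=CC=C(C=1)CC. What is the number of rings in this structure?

1

In SMILES, each pair of matching ring-closure digits denotes one ring-closing bond; the number of such bonds equals the number of independent rings.
Ring-closure bonds here: 1.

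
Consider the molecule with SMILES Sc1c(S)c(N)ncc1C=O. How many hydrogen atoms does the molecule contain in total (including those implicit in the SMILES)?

6

Walk through each heavy atom and fill implicit hydrogens from standard valence (C 4, N 3, O 2, S 2, halogen 1); for lowercase aromatic atoms, an aromatic c carries 1 H when it has two neighbours and 0 H with three, and aromatic n carries 0 H:
  atom 1: S, bond orders sum to 1 (valence 2) → 1 H
  atom 2: aromatic c, 3 neighbours → 0 H
  atom 3: aromatic c, 3 neighbours → 0 H
  atom 4: S, bond orders sum to 1 (valence 2) → 1 H
  atom 5: aromatic c, 3 neighbours → 0 H
  atom 6: N, bond orders sum to 1 (valence 3) → 2 H
  atom 7: aromatic n, 2 neighbours → 0 H
  atom 8: aromatic c, 2 neighbours → 1 H
  atom 9: aromatic c, 3 neighbours → 0 H
  atom 10: C, bond orders sum to 3 (valence 4) → 1 H
  atom 11: O, bond orders sum to 2 (valence 2) → 0 H
Total hydrogens: 6.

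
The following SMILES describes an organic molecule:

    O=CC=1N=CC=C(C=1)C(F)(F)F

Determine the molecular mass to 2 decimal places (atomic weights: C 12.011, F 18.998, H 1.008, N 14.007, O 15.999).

175.11 g/mol

First, the molecular formula is C7H4F3NO (counting implicit H from valence).
  C: 7 × 12.011 = 84.077
  F: 3 × 18.998 = 56.994
  H: 4 × 1.008 = 4.032
  N: 1 × 14.007 = 14.007
  O: 1 × 15.999 = 15.999
Sum: 7×12.011 + 3×18.998 + 4×1.008 + 1×14.007 + 1×15.999 = 175.109 → 175.11 g/mol.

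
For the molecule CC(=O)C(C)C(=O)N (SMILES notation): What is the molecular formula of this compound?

Walk through each heavy atom and fill implicit hydrogens from standard valence (C 4, N 3, O 2, S 2, halogen 1):
  atom 1: C, bond orders sum to 1 (valence 4) → 3 H
  atom 2: C, bond orders sum to 4 (valence 4) → 0 H
  atom 3: O, bond orders sum to 2 (valence 2) → 0 H
  atom 4: C, bond orders sum to 3 (valence 4) → 1 H
  atom 5: C, bond orders sum to 1 (valence 4) → 3 H
  atom 6: C, bond orders sum to 4 (valence 4) → 0 H
  atom 7: O, bond orders sum to 2 (valence 2) → 0 H
  atom 8: N, bond orders sum to 1 (valence 3) → 2 H
Totals → C:5, H:9, N:1, O:2.
In Hill order: C5H9NO2.

C5H9NO2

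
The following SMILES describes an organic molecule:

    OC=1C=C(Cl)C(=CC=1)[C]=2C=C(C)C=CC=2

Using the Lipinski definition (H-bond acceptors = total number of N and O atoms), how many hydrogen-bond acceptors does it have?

1

N atoms: 0; O atoms: 1.
Lipinski HBA = 0 + 1 = 1.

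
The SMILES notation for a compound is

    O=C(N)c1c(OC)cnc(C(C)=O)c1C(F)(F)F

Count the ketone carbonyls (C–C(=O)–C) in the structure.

1

The ketone motif appears at heavy-atom position 11 in the SMILES.
Other groups present: 1 amide, 1 ether.
Ketone count: 1.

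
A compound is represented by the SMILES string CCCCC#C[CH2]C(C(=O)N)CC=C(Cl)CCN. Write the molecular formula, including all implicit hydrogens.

C14H23ClN2O

Walk through each heavy atom and fill implicit hydrogens from standard valence (C 4, N 3, O 2, S 2, halogen 1):
  atom 1: C, bond orders sum to 1 (valence 4) → 3 H
  atom 2: C, bond orders sum to 2 (valence 4) → 2 H
  atom 3: C, bond orders sum to 2 (valence 4) → 2 H
  atom 4: C, bond orders sum to 2 (valence 4) → 2 H
  atom 5: C, bond orders sum to 4 (valence 4) → 0 H
  atom 6: C, bond orders sum to 4 (valence 4) → 0 H
  atom 7: C with explicit H count 2
  atom 8: C, bond orders sum to 3 (valence 4) → 1 H
  atom 9: C, bond orders sum to 4 (valence 4) → 0 H
  atom 10: O, bond orders sum to 2 (valence 2) → 0 H
  atom 11: N, bond orders sum to 1 (valence 3) → 2 H
  atom 12: C, bond orders sum to 2 (valence 4) → 2 H
  atom 13: C, bond orders sum to 3 (valence 4) → 1 H
  atom 14: C, bond orders sum to 4 (valence 4) → 0 H
  atom 15: Cl (halogen, monovalent) → 0 H
  atom 16: C, bond orders sum to 2 (valence 4) → 2 H
  atom 17: C, bond orders sum to 2 (valence 4) → 2 H
  atom 18: N, bond orders sum to 1 (valence 3) → 2 H
Totals → C:14, H:23, Cl:1, N:2, O:1.
In Hill order: C14H23ClN2O.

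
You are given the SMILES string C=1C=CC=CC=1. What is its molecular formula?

Walk through each heavy atom and fill implicit hydrogens from standard valence (C 4, N 3, O 2, S 2, halogen 1):
  atom 1: C, bond orders sum to 3 (valence 4) → 1 H
  atom 2: C, bond orders sum to 3 (valence 4) → 1 H
  atom 3: C, bond orders sum to 3 (valence 4) → 1 H
  atom 4: C, bond orders sum to 3 (valence 4) → 1 H
  atom 5: C, bond orders sum to 3 (valence 4) → 1 H
  atom 6: C, bond orders sum to 3 (valence 4) → 1 H
Totals → C:6, H:6.

C6H6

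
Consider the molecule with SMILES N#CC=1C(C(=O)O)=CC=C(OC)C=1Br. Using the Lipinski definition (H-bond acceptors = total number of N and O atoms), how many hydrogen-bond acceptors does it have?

4

N atoms: 1; O atoms: 3.
Lipinski HBA = 1 + 3 = 4.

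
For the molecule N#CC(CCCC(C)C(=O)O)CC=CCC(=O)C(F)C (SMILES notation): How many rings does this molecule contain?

0

In SMILES, each pair of matching ring-closure digits denotes one ring-closing bond; the number of such bonds equals the number of independent rings.
Ring-closure bonds here: 0.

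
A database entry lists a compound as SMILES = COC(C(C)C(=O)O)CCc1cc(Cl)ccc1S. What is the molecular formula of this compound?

Walk through each heavy atom and fill implicit hydrogens from standard valence (C 4, N 3, O 2, S 2, halogen 1); for lowercase aromatic atoms, an aromatic c carries 1 H when it has two neighbours and 0 H with three, and aromatic n carries 0 H:
  atom 1: C, bond orders sum to 1 (valence 4) → 3 H
  atom 2: O, bond orders sum to 2 (valence 2) → 0 H
  atom 3: C, bond orders sum to 3 (valence 4) → 1 H
  atom 4: C, bond orders sum to 3 (valence 4) → 1 H
  atom 5: C, bond orders sum to 1 (valence 4) → 3 H
  atom 6: C, bond orders sum to 4 (valence 4) → 0 H
  atom 7: O, bond orders sum to 2 (valence 2) → 0 H
  atom 8: O, bond orders sum to 1 (valence 2) → 1 H
  atom 9: C, bond orders sum to 2 (valence 4) → 2 H
  atom 10: C, bond orders sum to 2 (valence 4) → 2 H
  atom 11: aromatic c, 3 neighbours → 0 H
  atom 12: aromatic c, 2 neighbours → 1 H
  atom 13: aromatic c, 3 neighbours → 0 H
  atom 14: Cl (halogen, monovalent) → 0 H
  atom 15: aromatic c, 2 neighbours → 1 H
  atom 16: aromatic c, 2 neighbours → 1 H
  atom 17: aromatic c, 3 neighbours → 0 H
  atom 18: S, bond orders sum to 1 (valence 2) → 1 H
Totals → C:13, H:17, Cl:1, O:3, S:1.
In Hill order: C13H17ClO3S.

C13H17ClO3S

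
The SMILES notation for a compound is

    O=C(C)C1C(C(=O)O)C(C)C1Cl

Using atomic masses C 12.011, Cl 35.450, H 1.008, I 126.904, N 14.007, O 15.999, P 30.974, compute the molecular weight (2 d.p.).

First, the molecular formula is C8H11ClO3 (counting implicit H from valence).
  C: 8 × 12.011 = 96.088
  Cl: 1 × 35.450 = 35.450
  H: 11 × 1.008 = 11.088
  O: 3 × 15.999 = 47.997
Sum: 8×12.011 + 1×35.450 + 11×1.008 + 3×15.999 = 190.623 → 190.62 g/mol.

190.62 g/mol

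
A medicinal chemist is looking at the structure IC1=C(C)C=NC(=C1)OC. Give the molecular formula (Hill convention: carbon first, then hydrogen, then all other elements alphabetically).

Walk through each heavy atom and fill implicit hydrogens from standard valence (C 4, N 3, O 2, S 2, halogen 1):
  atom 1: I (halogen, monovalent) → 0 H
  atom 2: C, bond orders sum to 4 (valence 4) → 0 H
  atom 3: C, bond orders sum to 4 (valence 4) → 0 H
  atom 4: C, bond orders sum to 1 (valence 4) → 3 H
  atom 5: C, bond orders sum to 3 (valence 4) → 1 H
  atom 6: N, bond orders sum to 3 (valence 3) → 0 H
  atom 7: C, bond orders sum to 4 (valence 4) → 0 H
  atom 8: C, bond orders sum to 3 (valence 4) → 1 H
  atom 9: O, bond orders sum to 2 (valence 2) → 0 H
  atom 10: C, bond orders sum to 1 (valence 4) → 3 H
Totals → C:7, H:8, I:1, N:1, O:1.
In Hill order: C7H8INO.

C7H8INO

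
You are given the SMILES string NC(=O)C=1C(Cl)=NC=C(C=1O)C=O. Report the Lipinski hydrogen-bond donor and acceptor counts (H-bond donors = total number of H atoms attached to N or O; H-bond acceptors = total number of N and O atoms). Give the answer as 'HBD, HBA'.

3, 5

Donors: find every N or O and count the H atoms it carries.
  atom 1 (N): bond orders sum to 1 → 2 H
  atom 3 (O): bond orders sum to 2 → 0 H
  atom 7 (N): bond orders sum to 3 → 0 H
  atom 11 (O): bond orders sum to 1 → 1 H
  atom 13 (O): bond orders sum to 2 → 0 H
Lipinski HBD = 3.
Acceptors: N atoms = 2, O atoms = 3 → HBA = 5.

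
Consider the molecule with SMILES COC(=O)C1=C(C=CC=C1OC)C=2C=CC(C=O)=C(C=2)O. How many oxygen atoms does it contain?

5

Scan the SMILES for O atoms (remember two-letter symbols like Cl and Br are single atoms).
Oxygen count: 5.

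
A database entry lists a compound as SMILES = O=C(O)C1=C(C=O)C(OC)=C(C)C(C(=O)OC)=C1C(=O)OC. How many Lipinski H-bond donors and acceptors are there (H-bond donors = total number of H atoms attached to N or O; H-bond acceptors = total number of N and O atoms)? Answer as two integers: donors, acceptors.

1, 8

Donors: find every N or O and count the H atoms it carries.
  atom 1 (O): bond orders sum to 2 → 0 H
  atom 3 (O): bond orders sum to 1 → 1 H
  atom 7 (O): bond orders sum to 2 → 0 H
  atom 9 (O): bond orders sum to 2 → 0 H
  atom 15 (O): bond orders sum to 2 → 0 H
  atom 16 (O): bond orders sum to 2 → 0 H
  atom 20 (O): bond orders sum to 2 → 0 H
  atom 21 (O): bond orders sum to 2 → 0 H
Lipinski HBD = 1.
Acceptors: N atoms = 0, O atoms = 8 → HBA = 8.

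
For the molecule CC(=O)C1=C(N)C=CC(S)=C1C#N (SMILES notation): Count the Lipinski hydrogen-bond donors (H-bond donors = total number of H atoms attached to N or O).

2

Donors: find every N or O and count the H atoms it carries.
  atom 3 (O): bond orders sum to 2 → 0 H
  atom 6 (N): bond orders sum to 1 → 2 H
  atom 13 (N): bond orders sum to 3 → 0 H
Lipinski HBD = 2.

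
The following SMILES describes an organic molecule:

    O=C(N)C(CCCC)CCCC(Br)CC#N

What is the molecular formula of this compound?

C12H21BrN2O

Walk through each heavy atom and fill implicit hydrogens from standard valence (C 4, N 3, O 2, S 2, halogen 1):
  atom 1: O, bond orders sum to 2 (valence 2) → 0 H
  atom 2: C, bond orders sum to 4 (valence 4) → 0 H
  atom 3: N, bond orders sum to 1 (valence 3) → 2 H
  atom 4: C, bond orders sum to 3 (valence 4) → 1 H
  atom 5: C, bond orders sum to 2 (valence 4) → 2 H
  atom 6: C, bond orders sum to 2 (valence 4) → 2 H
  atom 7: C, bond orders sum to 2 (valence 4) → 2 H
  atom 8: C, bond orders sum to 1 (valence 4) → 3 H
  atom 9: C, bond orders sum to 2 (valence 4) → 2 H
  atom 10: C, bond orders sum to 2 (valence 4) → 2 H
  atom 11: C, bond orders sum to 2 (valence 4) → 2 H
  atom 12: C, bond orders sum to 3 (valence 4) → 1 H
  atom 13: Br (halogen, monovalent) → 0 H
  atom 14: C, bond orders sum to 2 (valence 4) → 2 H
  atom 15: C, bond orders sum to 4 (valence 4) → 0 H
  atom 16: N, bond orders sum to 3 (valence 3) → 0 H
Totals → C:12, H:21, Br:1, N:2, O:1.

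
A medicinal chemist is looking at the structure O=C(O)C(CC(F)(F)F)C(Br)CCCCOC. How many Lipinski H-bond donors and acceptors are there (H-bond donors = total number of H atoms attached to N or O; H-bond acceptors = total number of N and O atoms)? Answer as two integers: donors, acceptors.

Donors: find every N or O and count the H atoms it carries.
  atom 1 (O): bond orders sum to 2 → 0 H
  atom 3 (O): bond orders sum to 1 → 1 H
  atom 16 (O): bond orders sum to 2 → 0 H
Lipinski HBD = 1.
Acceptors: N atoms = 0, O atoms = 3 → HBA = 3.

1, 3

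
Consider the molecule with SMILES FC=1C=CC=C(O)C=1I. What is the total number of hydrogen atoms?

Walk through each heavy atom and fill implicit hydrogens from standard valence (C 4, N 3, O 2, S 2, halogen 1):
  atom 1: F (halogen, monovalent) → 0 H
  atom 2: C, bond orders sum to 4 (valence 4) → 0 H
  atom 3: C, bond orders sum to 3 (valence 4) → 1 H
  atom 4: C, bond orders sum to 3 (valence 4) → 1 H
  atom 5: C, bond orders sum to 3 (valence 4) → 1 H
  atom 6: C, bond orders sum to 4 (valence 4) → 0 H
  atom 7: O, bond orders sum to 1 (valence 2) → 1 H
  atom 8: C, bond orders sum to 4 (valence 4) → 0 H
  atom 9: I (halogen, monovalent) → 0 H
Total hydrogens: 4.

4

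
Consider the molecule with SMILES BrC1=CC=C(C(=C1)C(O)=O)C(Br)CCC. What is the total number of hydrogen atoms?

Walk through each heavy atom and fill implicit hydrogens from standard valence (C 4, N 3, O 2, S 2, halogen 1):
  atom 1: Br (halogen, monovalent) → 0 H
  atom 2: C, bond orders sum to 4 (valence 4) → 0 H
  atom 3: C, bond orders sum to 3 (valence 4) → 1 H
  atom 4: C, bond orders sum to 3 (valence 4) → 1 H
  atom 5: C, bond orders sum to 4 (valence 4) → 0 H
  atom 6: C, bond orders sum to 4 (valence 4) → 0 H
  atom 7: C, bond orders sum to 3 (valence 4) → 1 H
  atom 8: C, bond orders sum to 4 (valence 4) → 0 H
  atom 9: O, bond orders sum to 1 (valence 2) → 1 H
  atom 10: O, bond orders sum to 2 (valence 2) → 0 H
  atom 11: C, bond orders sum to 3 (valence 4) → 1 H
  atom 12: Br (halogen, monovalent) → 0 H
  atom 13: C, bond orders sum to 2 (valence 4) → 2 H
  atom 14: C, bond orders sum to 2 (valence 4) → 2 H
  atom 15: C, bond orders sum to 1 (valence 4) → 3 H
Total hydrogens: 12.

12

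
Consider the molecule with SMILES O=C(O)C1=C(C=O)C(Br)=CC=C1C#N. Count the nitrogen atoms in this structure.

1

Scan the SMILES for N atoms (remember two-letter symbols like Cl and Br are single atoms).
Nitrogen count: 1.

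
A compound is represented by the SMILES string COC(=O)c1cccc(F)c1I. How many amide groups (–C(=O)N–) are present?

0

Scan the SMILES for the amide motif — none present.
Groups that are present: 1 ester.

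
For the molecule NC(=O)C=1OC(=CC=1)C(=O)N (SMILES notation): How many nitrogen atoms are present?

2

Scan the SMILES for N atoms (remember two-letter symbols like Cl and Br are single atoms).
Nitrogen count: 2.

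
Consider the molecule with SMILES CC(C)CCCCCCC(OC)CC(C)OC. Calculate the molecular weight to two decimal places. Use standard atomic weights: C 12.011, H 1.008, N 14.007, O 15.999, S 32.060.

First, the molecular formula is C15H32O2 (counting implicit H from valence).
  C: 15 × 12.011 = 180.165
  H: 32 × 1.008 = 32.256
  O: 2 × 15.999 = 31.998
Sum: 15×12.011 + 32×1.008 + 2×15.999 = 244.419 → 244.42 g/mol.

244.42 g/mol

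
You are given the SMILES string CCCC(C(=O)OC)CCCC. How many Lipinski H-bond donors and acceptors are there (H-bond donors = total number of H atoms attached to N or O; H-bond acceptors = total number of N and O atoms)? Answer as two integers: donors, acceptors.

0, 2

Donors: find every N or O and count the H atoms it carries.
  atom 6 (O): bond orders sum to 2 → 0 H
  atom 7 (O): bond orders sum to 2 → 0 H
Lipinski HBD = 0.
Acceptors: N atoms = 0, O atoms = 2 → HBA = 2.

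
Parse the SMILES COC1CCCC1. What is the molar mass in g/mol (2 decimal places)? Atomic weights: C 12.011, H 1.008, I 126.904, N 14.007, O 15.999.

100.16 g/mol

First, the molecular formula is C6H12O (counting implicit H from valence).
  C: 6 × 12.011 = 72.066
  H: 12 × 1.008 = 12.096
  O: 1 × 15.999 = 15.999
Sum: 6×12.011 + 12×1.008 + 1×15.999 = 100.161 → 100.16 g/mol.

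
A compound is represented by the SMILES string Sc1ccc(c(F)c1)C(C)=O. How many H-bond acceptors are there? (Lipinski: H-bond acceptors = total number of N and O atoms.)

1

N atoms: 0; O atoms: 1.
Lipinski HBA = 0 + 1 = 1.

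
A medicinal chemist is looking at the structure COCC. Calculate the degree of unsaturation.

0

Molecular formula: C3H8O.
DoU = (2C + 2 + N − H − X) / 2, where X is the halogen count and O/S are ignored.
    = (2·3 + 2 + 0 − 8 − 0) / 2 = 0 / 2 = 0.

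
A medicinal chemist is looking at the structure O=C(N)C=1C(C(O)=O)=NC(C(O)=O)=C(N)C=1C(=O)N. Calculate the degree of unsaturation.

Degree of unsaturation = (number of rings) + (number of π bonds).
Ring closures in the SMILES: 1.
π bonds: 7 double bonds (each 1 DoU) → 7 DoU from unsaturation.
Total DoU = 1 + 7 = 8.

8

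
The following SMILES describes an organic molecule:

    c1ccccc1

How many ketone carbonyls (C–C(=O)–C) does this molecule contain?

0

Scan the SMILES for the ketone motif — none present.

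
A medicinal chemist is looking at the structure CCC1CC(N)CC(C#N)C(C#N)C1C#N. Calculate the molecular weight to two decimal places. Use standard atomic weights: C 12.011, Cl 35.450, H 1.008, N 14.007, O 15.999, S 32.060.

216.29 g/mol

First, the molecular formula is C12H16N4 (counting implicit H from valence).
  C: 12 × 12.011 = 144.132
  H: 16 × 1.008 = 16.128
  N: 4 × 14.007 = 56.028
Sum: 12×12.011 + 16×1.008 + 4×14.007 = 216.288 → 216.29 g/mol.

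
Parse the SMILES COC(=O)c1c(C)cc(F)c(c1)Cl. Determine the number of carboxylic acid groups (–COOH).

Scan the SMILES for the carboxylic acid motif — none present.
Groups that are present: 1 ester.

0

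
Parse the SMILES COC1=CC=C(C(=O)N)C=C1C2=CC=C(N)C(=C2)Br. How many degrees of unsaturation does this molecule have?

Degree of unsaturation = (number of rings) + (number of π bonds).
Ring closures in the SMILES: 2.
π bonds: 7 double bonds (each 1 DoU) → 7 DoU from unsaturation.
Total DoU = 2 + 7 = 9.

9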